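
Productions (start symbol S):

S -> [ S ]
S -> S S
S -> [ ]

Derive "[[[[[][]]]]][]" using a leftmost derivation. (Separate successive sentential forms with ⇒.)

S ⇒ SS   [S -> S S]
SS ⇒ [S]S   [S -> [ S ]]
[S]S ⇒ [[S]]S   [S -> [ S ]]
[[S]]S ⇒ [[[S]]]S   [S -> [ S ]]
[[[S]]]S ⇒ [[[[S]]]]S   [S -> [ S ]]
[[[[S]]]]S ⇒ [[[[SS]]]]S   [S -> S S]
[[[[SS]]]]S ⇒ [[[[[]S]]]]S   [S -> [ ]]
[[[[[]S]]]]S ⇒ [[[[[][]]]]]S   [S -> [ ]]
[[[[[][]]]]]S ⇒ [[[[[][]]]]][]   [S -> [ ]]

S ⇒ SS ⇒ [S]S ⇒ [[S]]S ⇒ [[[S]]]S ⇒ [[[[S]]]]S ⇒ [[[[SS]]]]S ⇒ [[[[[]S]]]]S ⇒ [[[[[][]]]]]S ⇒ [[[[[][]]]]][]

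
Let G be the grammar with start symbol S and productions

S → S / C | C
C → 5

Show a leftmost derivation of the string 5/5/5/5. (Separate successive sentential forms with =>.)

S=>S/C=>S/C/C=>S/C/C/C=>C/C/C/C=>5/C/C/C=>5/5/C/C=>5/5/5/C=>5/5/5/5

S => S/C   [S → S / C]
S/C => S/C/C   [S → S / C]
S/C/C => S/C/C/C   [S → S / C]
S/C/C/C => C/C/C/C   [S → C]
C/C/C/C => 5/C/C/C   [C → 5]
5/C/C/C => 5/5/C/C   [C → 5]
5/5/C/C => 5/5/5/C   [C → 5]
5/5/5/C => 5/5/5/5   [C → 5]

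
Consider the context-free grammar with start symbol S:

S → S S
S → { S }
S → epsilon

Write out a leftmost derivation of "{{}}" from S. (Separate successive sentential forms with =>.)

S => {S} => {{S}} => {{}}

S => {S}   [S → { S }]
{S} => {{S}}   [S → { S }]
{{S}} => {{}}   [S → epsilon]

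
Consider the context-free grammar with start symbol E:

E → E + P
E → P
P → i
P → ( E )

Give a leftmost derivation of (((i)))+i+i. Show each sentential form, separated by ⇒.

E ⇒ E+P ⇒ E+P+P ⇒ P+P+P ⇒ (E)+P+P ⇒ (P)+P+P ⇒ ((E))+P+P ⇒ ((P))+P+P ⇒ (((E)))+P+P ⇒ (((P)))+P+P ⇒ (((i)))+P+P ⇒ (((i)))+i+P ⇒ (((i)))+i+i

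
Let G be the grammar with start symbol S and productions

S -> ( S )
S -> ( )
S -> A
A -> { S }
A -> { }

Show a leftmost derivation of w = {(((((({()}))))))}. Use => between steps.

S => A => {S} => {(S)} => {((S))} => {(((S)))} => {((((S))))} => {(((((S)))))} => {((((((S))))))} => {((((((A))))))} => {(((((({S}))))))} => {(((((({()}))))))}

S => A   [S -> A]
A => {S}   [A -> { S }]
{S} => {(S)}   [S -> ( S )]
{(S)} => {((S))}   [S -> ( S )]
{((S))} => {(((S)))}   [S -> ( S )]
{(((S)))} => {((((S))))}   [S -> ( S )]
{((((S))))} => {(((((S)))))}   [S -> ( S )]
{(((((S)))))} => {((((((S))))))}   [S -> ( S )]
{((((((S))))))} => {((((((A))))))}   [S -> A]
{((((((A))))))} => {(((((({S}))))))}   [A -> { S }]
{(((((({S}))))))} => {(((((({()}))))))}   [S -> ( )]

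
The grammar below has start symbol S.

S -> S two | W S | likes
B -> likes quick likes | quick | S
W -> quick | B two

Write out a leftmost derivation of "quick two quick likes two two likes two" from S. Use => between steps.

S => W S => B two S => quick two S => quick two S two => quick two W S two => quick two B two S two => quick two S two S two => quick two S two two S two => quick two W S two two S two => quick two quick S two two S two => quick two quick likes two two S two => quick two quick likes two two likes two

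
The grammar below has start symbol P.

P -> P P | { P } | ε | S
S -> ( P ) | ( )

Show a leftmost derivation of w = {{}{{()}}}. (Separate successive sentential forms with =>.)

P=>{P}=>{PP}=>{{P}P}=>{{}P}=>{{}{P}}=>{{}{{P}}}=>{{}{{S}}}=>{{}{{()}}}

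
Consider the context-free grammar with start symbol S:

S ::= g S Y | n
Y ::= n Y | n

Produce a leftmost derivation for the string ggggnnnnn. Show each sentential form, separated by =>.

S => gSY   [S ::= g S Y]
gSY => ggSYY   [S ::= g S Y]
ggSYY => gggSYYY   [S ::= g S Y]
gggSYYY => ggggSYYYY   [S ::= g S Y]
ggggSYYYY => ggggnYYYY   [S ::= n]
ggggnYYYY => ggggnnYYY   [Y ::= n]
ggggnnYYY => ggggnnnYY   [Y ::= n]
ggggnnnYY => ggggnnnnY   [Y ::= n]
ggggnnnnY => ggggnnnnn   [Y ::= n]

S => gSY => ggSYY => gggSYYY => ggggSYYYY => ggggnYYYY => ggggnnYYY => ggggnnnYY => ggggnnnnY => ggggnnnnn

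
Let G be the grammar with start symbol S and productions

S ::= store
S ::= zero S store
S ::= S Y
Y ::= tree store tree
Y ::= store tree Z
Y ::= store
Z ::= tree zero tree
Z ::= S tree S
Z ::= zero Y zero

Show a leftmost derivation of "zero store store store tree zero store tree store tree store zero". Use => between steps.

S => S Y => zero S store Y => zero store store Y => zero store store store tree Z => zero store store store tree zero Y zero => zero store store store tree zero store tree Z zero => zero store store store tree zero store tree S tree S zero => zero store store store tree zero store tree store tree S zero => zero store store store tree zero store tree store tree store zero

S => S Y   [S ::= S Y]
S Y => zero S store Y   [S ::= zero S store]
zero S store Y => zero store store Y   [S ::= store]
zero store store Y => zero store store store tree Z   [Y ::= store tree Z]
zero store store store tree Z => zero store store store tree zero Y zero   [Z ::= zero Y zero]
zero store store store tree zero Y zero => zero store store store tree zero store tree Z zero   [Y ::= store tree Z]
zero store store store tree zero store tree Z zero => zero store store store tree zero store tree S tree S zero   [Z ::= S tree S]
zero store store store tree zero store tree S tree S zero => zero store store store tree zero store tree store tree S zero   [S ::= store]
zero store store store tree zero store tree store tree S zero => zero store store store tree zero store tree store tree store zero   [S ::= store]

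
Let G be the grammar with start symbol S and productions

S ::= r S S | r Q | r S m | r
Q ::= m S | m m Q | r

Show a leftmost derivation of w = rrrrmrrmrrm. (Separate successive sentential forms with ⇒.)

S ⇒ rSm   [S ::= r S m]
rSm ⇒ rrSSm   [S ::= r S S]
rrSSm ⇒ rrrSSSm   [S ::= r S S]
rrrSSSm ⇒ rrrrQSSm   [S ::= r Q]
rrrrQSSm ⇒ rrrrmSSSm   [Q ::= m S]
rrrrmSSSm ⇒ rrrrmrSmSSm   [S ::= r S m]
rrrrmrSmSSm ⇒ rrrrmrrmSSm   [S ::= r]
rrrrmrrmSSm ⇒ rrrrmrrmrSm   [S ::= r]
rrrrmrrmrSm ⇒ rrrrmrrmrrm   [S ::= r]

S ⇒ rSm ⇒ rrSSm ⇒ rrrSSSm ⇒ rrrrQSSm ⇒ rrrrmSSSm ⇒ rrrrmrSmSSm ⇒ rrrrmrrmSSm ⇒ rrrrmrrmrSm ⇒ rrrrmrrmrrm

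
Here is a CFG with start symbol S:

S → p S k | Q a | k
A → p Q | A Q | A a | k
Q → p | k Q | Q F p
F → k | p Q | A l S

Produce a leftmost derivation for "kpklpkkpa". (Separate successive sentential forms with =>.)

S => Qa => kQa => kQFpa => kpFpa => kpAlSpa => kpklSpa => kpklpSkpa => kpklpkkpa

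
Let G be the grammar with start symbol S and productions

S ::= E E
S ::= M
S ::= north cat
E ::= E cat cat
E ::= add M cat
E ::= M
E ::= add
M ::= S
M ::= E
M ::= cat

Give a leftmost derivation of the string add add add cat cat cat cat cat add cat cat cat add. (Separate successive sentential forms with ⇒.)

S ⇒ E E ⇒ add M cat E ⇒ add S cat E ⇒ add E E cat E ⇒ add add M cat E cat E ⇒ add add E cat E cat E ⇒ add add E cat cat cat E cat E ⇒ add add add M cat cat cat cat E cat E ⇒ add add add cat cat cat cat cat E cat E ⇒ add add add cat cat cat cat cat add M cat cat E ⇒ add add add cat cat cat cat cat add cat cat cat E ⇒ add add add cat cat cat cat cat add cat cat cat add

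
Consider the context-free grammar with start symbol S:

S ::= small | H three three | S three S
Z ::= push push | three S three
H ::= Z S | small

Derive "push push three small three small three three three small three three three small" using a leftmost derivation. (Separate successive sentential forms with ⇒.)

S ⇒ S three S ⇒ H three three three S ⇒ Z S three three three S ⇒ push push S three three three S ⇒ push push S three S three three three S ⇒ push push H three three three S three three three S ⇒ push push Z S three three three S three three three S ⇒ push push three S three S three three three S three three three S ⇒ push push three small three S three three three S three three three S ⇒ push push three small three small three three three S three three three S ⇒ push push three small three small three three three small three three three S ⇒ push push three small three small three three three small three three three small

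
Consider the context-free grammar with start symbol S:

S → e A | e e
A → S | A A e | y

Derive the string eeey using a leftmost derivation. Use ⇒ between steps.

S ⇒ eA ⇒ eS ⇒ eeA ⇒ eeS ⇒ eeeA ⇒ eeey

S ⇒ eA   [S → e A]
eA ⇒ eS   [A → S]
eS ⇒ eeA   [S → e A]
eeA ⇒ eeS   [A → S]
eeS ⇒ eeeA   [S → e A]
eeeA ⇒ eeey   [A → y]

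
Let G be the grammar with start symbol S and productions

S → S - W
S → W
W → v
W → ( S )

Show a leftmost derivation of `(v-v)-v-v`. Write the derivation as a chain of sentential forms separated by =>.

S=>S-W=>S-W-W=>W-W-W=>(S)-W-W=>(S-W)-W-W=>(W-W)-W-W=>(v-W)-W-W=>(v-v)-W-W=>(v-v)-v-W=>(v-v)-v-v

S => S-W   [S → S - W]
S-W => S-W-W   [S → S - W]
S-W-W => W-W-W   [S → W]
W-W-W => (S)-W-W   [W → ( S )]
(S)-W-W => (S-W)-W-W   [S → S - W]
(S-W)-W-W => (W-W)-W-W   [S → W]
(W-W)-W-W => (v-W)-W-W   [W → v]
(v-W)-W-W => (v-v)-W-W   [W → v]
(v-v)-W-W => (v-v)-v-W   [W → v]
(v-v)-v-W => (v-v)-v-v   [W → v]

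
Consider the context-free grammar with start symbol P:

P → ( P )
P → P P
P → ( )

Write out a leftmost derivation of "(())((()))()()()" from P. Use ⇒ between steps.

P ⇒ PP ⇒ PPP ⇒ PPPP ⇒ (P)PPP ⇒ (())PPP ⇒ (())PPPP ⇒ (())(P)PPP ⇒ (())((P))PPP ⇒ (())((()))PPP ⇒ (())((()))()PP ⇒ (())((()))()()P ⇒ (())((()))()()()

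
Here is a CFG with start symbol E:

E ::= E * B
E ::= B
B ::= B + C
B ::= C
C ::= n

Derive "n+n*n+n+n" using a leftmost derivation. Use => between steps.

E => E*B => B*B => B+C*B => C+C*B => n+C*B => n+n*B => n+n*B+C => n+n*B+C+C => n+n*C+C+C => n+n*n+C+C => n+n*n+n+C => n+n*n+n+n

E => E*B   [E ::= E * B]
E*B => B*B   [E ::= B]
B*B => B+C*B   [B ::= B + C]
B+C*B => C+C*B   [B ::= C]
C+C*B => n+C*B   [C ::= n]
n+C*B => n+n*B   [C ::= n]
n+n*B => n+n*B+C   [B ::= B + C]
n+n*B+C => n+n*B+C+C   [B ::= B + C]
n+n*B+C+C => n+n*C+C+C   [B ::= C]
n+n*C+C+C => n+n*n+C+C   [C ::= n]
n+n*n+C+C => n+n*n+n+C   [C ::= n]
n+n*n+n+C => n+n*n+n+n   [C ::= n]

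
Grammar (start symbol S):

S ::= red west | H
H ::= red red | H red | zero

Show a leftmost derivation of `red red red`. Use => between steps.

S => H   [S ::= H]
H => H red   [H ::= H red]
H red => red red red   [H ::= red red]

S => H => H red => red red red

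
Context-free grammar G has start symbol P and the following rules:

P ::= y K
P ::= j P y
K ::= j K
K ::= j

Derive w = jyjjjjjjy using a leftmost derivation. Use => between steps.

P => jPy => jyKy => jyjKy => jyjjKy => jyjjjKy => jyjjjjKy => jyjjjjjKy => jyjjjjjjy

P => jPy   [P ::= j P y]
jPy => jyKy   [P ::= y K]
jyKy => jyjKy   [K ::= j K]
jyjKy => jyjjKy   [K ::= j K]
jyjjKy => jyjjjKy   [K ::= j K]
jyjjjKy => jyjjjjKy   [K ::= j K]
jyjjjjKy => jyjjjjjKy   [K ::= j K]
jyjjjjjKy => jyjjjjjjy   [K ::= j]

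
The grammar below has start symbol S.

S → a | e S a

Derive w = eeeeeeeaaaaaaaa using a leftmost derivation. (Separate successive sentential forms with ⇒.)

S ⇒ eSa   [S → e S a]
eSa ⇒ eeSaa   [S → e S a]
eeSaa ⇒ eeeSaaa   [S → e S a]
eeeSaaa ⇒ eeeeSaaaa   [S → e S a]
eeeeSaaaa ⇒ eeeeeSaaaaa   [S → e S a]
eeeeeSaaaaa ⇒ eeeeeeSaaaaaa   [S → e S a]
eeeeeeSaaaaaa ⇒ eeeeeeeSaaaaaaa   [S → e S a]
eeeeeeeSaaaaaaa ⇒ eeeeeeeaaaaaaaa   [S → a]

S ⇒ eSa ⇒ eeSaa ⇒ eeeSaaa ⇒ eeeeSaaaa ⇒ eeeeeSaaaaa ⇒ eeeeeeSaaaaaa ⇒ eeeeeeeSaaaaaaa ⇒ eeeeeeeaaaaaaaa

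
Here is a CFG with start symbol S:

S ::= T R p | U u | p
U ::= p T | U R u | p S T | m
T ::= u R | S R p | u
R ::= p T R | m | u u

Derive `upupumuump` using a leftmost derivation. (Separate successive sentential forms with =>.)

S => TRp => uRRp => upTRRp => upuRRRp => upupTRRRp => upupuRRRp => upupumRRp => upupumuuRp => upupumuump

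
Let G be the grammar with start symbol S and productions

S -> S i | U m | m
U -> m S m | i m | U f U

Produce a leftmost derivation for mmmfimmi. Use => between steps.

S=>Si=>Umi=>UfUmi=>mSmfUmi=>mmmfUmi=>mmmfimmi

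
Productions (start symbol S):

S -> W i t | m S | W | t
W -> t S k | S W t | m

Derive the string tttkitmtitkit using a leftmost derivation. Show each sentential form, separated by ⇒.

S⇒Wit⇒tSkit⇒tWitkit⇒tSWtitkit⇒tWitWtitkit⇒ttSkitWtitkit⇒tttkitWtitkit⇒tttkitmtitkit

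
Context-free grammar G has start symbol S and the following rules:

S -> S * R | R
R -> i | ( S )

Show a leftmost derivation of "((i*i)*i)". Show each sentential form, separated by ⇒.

S ⇒ R   [S -> R]
R ⇒ (S)   [R -> ( S )]
(S) ⇒ (S*R)   [S -> S * R]
(S*R) ⇒ (R*R)   [S -> R]
(R*R) ⇒ ((S)*R)   [R -> ( S )]
((S)*R) ⇒ ((S*R)*R)   [S -> S * R]
((S*R)*R) ⇒ ((R*R)*R)   [S -> R]
((R*R)*R) ⇒ ((i*R)*R)   [R -> i]
((i*R)*R) ⇒ ((i*i)*R)   [R -> i]
((i*i)*R) ⇒ ((i*i)*i)   [R -> i]

S ⇒ R ⇒ (S) ⇒ (S*R) ⇒ (R*R) ⇒ ((S)*R) ⇒ ((S*R)*R) ⇒ ((R*R)*R) ⇒ ((i*R)*R) ⇒ ((i*i)*R) ⇒ ((i*i)*i)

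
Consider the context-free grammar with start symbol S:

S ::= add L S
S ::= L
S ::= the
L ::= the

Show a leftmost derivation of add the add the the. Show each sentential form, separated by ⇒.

S ⇒ add L S ⇒ add the S ⇒ add the add L S ⇒ add the add the S ⇒ add the add the L ⇒ add the add the the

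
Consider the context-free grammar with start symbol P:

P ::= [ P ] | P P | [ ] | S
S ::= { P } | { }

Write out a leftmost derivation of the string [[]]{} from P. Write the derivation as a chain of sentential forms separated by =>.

P=>PP=>[P]P=>[[]]P=>[[]]S=>[[]]{}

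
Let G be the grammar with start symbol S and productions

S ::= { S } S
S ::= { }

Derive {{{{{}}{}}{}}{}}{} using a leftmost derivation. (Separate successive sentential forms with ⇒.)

S⇒{S}S⇒{{S}S}S⇒{{{S}S}S}S⇒{{{{S}S}S}S}S⇒{{{{{}}S}S}S}S⇒{{{{{}}{}}S}S}S⇒{{{{{}}{}}{}}S}S⇒{{{{{}}{}}{}}{}}S⇒{{{{{}}{}}{}}{}}{}

S ⇒ {S}S   [S ::= { S } S]
{S}S ⇒ {{S}S}S   [S ::= { S } S]
{{S}S}S ⇒ {{{S}S}S}S   [S ::= { S } S]
{{{S}S}S}S ⇒ {{{{S}S}S}S}S   [S ::= { S } S]
{{{{S}S}S}S}S ⇒ {{{{{}}S}S}S}S   [S ::= { }]
{{{{{}}S}S}S}S ⇒ {{{{{}}{}}S}S}S   [S ::= { }]
{{{{{}}{}}S}S}S ⇒ {{{{{}}{}}{}}S}S   [S ::= { }]
{{{{{}}{}}{}}S}S ⇒ {{{{{}}{}}{}}{}}S   [S ::= { }]
{{{{{}}{}}{}}{}}S ⇒ {{{{{}}{}}{}}{}}{}   [S ::= { }]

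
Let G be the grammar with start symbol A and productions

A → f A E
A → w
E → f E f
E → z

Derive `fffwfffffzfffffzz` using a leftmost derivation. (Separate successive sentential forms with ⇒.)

A ⇒ fAE   [A → f A E]
fAE ⇒ ffAEE   [A → f A E]
ffAEE ⇒ fffAEEE   [A → f A E]
fffAEEE ⇒ fffwEEE   [A → w]
fffwEEE ⇒ fffwfEfEE   [E → f E f]
fffwfEfEE ⇒ fffwffEffEE   [E → f E f]
fffwffEffEE ⇒ fffwfffEfffEE   [E → f E f]
fffwfffEfffEE ⇒ fffwffffEffffEE   [E → f E f]
fffwffffEffffEE ⇒ fffwfffffEfffffEE   [E → f E f]
fffwfffffEfffffEE ⇒ fffwfffffzfffffEE   [E → z]
fffwfffffzfffffEE ⇒ fffwfffffzfffffzE   [E → z]
fffwfffffzfffffzE ⇒ fffwfffffzfffffzz   [E → z]

A⇒fAE⇒ffAEE⇒fffAEEE⇒fffwEEE⇒fffwfEfEE⇒fffwffEffEE⇒fffwfffEfffEE⇒fffwffffEffffEE⇒fffwfffffEfffffEE⇒fffwfffffzfffffEE⇒fffwfffffzfffffzE⇒fffwfffffzfffffzz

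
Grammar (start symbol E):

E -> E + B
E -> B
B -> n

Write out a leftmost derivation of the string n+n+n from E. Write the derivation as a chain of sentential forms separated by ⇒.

E ⇒ E+B ⇒ E+B+B ⇒ B+B+B ⇒ n+B+B ⇒ n+n+B ⇒ n+n+n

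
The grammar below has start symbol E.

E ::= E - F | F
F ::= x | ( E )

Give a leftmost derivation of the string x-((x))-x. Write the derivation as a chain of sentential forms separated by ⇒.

E ⇒ E-F ⇒ E-F-F ⇒ F-F-F ⇒ x-F-F ⇒ x-(E)-F ⇒ x-(F)-F ⇒ x-((E))-F ⇒ x-((F))-F ⇒ x-((x))-F ⇒ x-((x))-x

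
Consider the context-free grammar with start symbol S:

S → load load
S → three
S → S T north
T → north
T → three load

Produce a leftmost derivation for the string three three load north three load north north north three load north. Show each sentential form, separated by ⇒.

S ⇒ S T north ⇒ S T north T north ⇒ S T north T north T north ⇒ S T north T north T north T north ⇒ three T north T north T north T north ⇒ three three load north T north T north T north ⇒ three three load north three load north T north T north ⇒ three three load north three load north north north T north ⇒ three three load north three load north north north three load north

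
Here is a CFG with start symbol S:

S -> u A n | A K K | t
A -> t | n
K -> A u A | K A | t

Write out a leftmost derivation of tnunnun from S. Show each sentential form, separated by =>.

S => AKK   [S -> A K K]
AKK => tKK   [A -> t]
tKK => tAuAK   [K -> A u A]
tAuAK => tnuAK   [A -> n]
tnuAK => tnunK   [A -> n]
tnunK => tnunAuA   [K -> A u A]
tnunAuA => tnunnuA   [A -> n]
tnunnuA => tnunnun   [A -> n]

S => AKK => tKK => tAuAK => tnuAK => tnunK => tnunAuA => tnunnuA => tnunnun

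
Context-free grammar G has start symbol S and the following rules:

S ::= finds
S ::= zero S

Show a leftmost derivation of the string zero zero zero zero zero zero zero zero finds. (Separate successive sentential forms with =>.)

S => zero S   [S ::= zero S]
zero S => zero zero S   [S ::= zero S]
zero zero S => zero zero zero S   [S ::= zero S]
zero zero zero S => zero zero zero zero S   [S ::= zero S]
zero zero zero zero S => zero zero zero zero zero S   [S ::= zero S]
zero zero zero zero zero S => zero zero zero zero zero zero S   [S ::= zero S]
zero zero zero zero zero zero S => zero zero zero zero zero zero zero S   [S ::= zero S]
zero zero zero zero zero zero zero S => zero zero zero zero zero zero zero zero S   [S ::= zero S]
zero zero zero zero zero zero zero zero S => zero zero zero zero zero zero zero zero finds   [S ::= finds]

S => zero S => zero zero S => zero zero zero S => zero zero zero zero S => zero zero zero zero zero S => zero zero zero zero zero zero S => zero zero zero zero zero zero zero S => zero zero zero zero zero zero zero zero S => zero zero zero zero zero zero zero zero finds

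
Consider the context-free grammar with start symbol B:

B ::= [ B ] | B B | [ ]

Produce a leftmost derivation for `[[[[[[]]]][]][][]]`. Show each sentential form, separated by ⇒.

B⇒[B]⇒[BB]⇒[BBB]⇒[[B]BB]⇒[[BB]BB]⇒[[[B]B]BB]⇒[[[[B]]B]BB]⇒[[[[[B]]]B]BB]⇒[[[[[[]]]]B]BB]⇒[[[[[[]]]][]]BB]⇒[[[[[[]]]][]][]B]⇒[[[[[[]]]][]][][]]

B ⇒ [B]   [B ::= [ B ]]
[B] ⇒ [BB]   [B ::= B B]
[BB] ⇒ [BBB]   [B ::= B B]
[BBB] ⇒ [[B]BB]   [B ::= [ B ]]
[[B]BB] ⇒ [[BB]BB]   [B ::= B B]
[[BB]BB] ⇒ [[[B]B]BB]   [B ::= [ B ]]
[[[B]B]BB] ⇒ [[[[B]]B]BB]   [B ::= [ B ]]
[[[[B]]B]BB] ⇒ [[[[[B]]]B]BB]   [B ::= [ B ]]
[[[[[B]]]B]BB] ⇒ [[[[[[]]]]B]BB]   [B ::= [ ]]
[[[[[[]]]]B]BB] ⇒ [[[[[[]]]][]]BB]   [B ::= [ ]]
[[[[[[]]]][]]BB] ⇒ [[[[[[]]]][]][]B]   [B ::= [ ]]
[[[[[[]]]][]][]B] ⇒ [[[[[[]]]][]][][]]   [B ::= [ ]]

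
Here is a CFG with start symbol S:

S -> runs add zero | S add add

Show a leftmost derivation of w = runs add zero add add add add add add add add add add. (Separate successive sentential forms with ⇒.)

S ⇒ S add add ⇒ S add add add add ⇒ S add add add add add add ⇒ S add add add add add add add add ⇒ S add add add add add add add add add add ⇒ runs add zero add add add add add add add add add add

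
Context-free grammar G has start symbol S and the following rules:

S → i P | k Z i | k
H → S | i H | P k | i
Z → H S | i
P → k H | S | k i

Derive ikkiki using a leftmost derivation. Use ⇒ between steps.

S ⇒ iP   [S → i P]
iP ⇒ iS   [P → S]
iS ⇒ ikZi   [S → k Z i]
ikZi ⇒ ikHSi   [Z → H S]
ikHSi ⇒ ikSSi   [H → S]
ikSSi ⇒ ikkSi   [S → k]
ikkSi ⇒ ikkiPi   [S → i P]
ikkiPi ⇒ ikkiSi   [P → S]
ikkiSi ⇒ ikkiki   [S → k]

S⇒iP⇒iS⇒ikZi⇒ikHSi⇒ikSSi⇒ikkSi⇒ikkiPi⇒ikkiSi⇒ikkiki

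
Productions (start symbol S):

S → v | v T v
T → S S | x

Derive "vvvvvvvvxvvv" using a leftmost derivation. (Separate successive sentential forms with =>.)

S => vTv   [S → v T v]
vTv => vSSv   [T → S S]
vSSv => vvSv   [S → v]
vvSv => vvvTvv   [S → v T v]
vvvTvv => vvvSSvv   [T → S S]
vvvSSvv => vvvvTvSvv   [S → v T v]
vvvvTvSvv => vvvvSSvSvv   [T → S S]
vvvvSSvSvv => vvvvvSvSvv   [S → v]
vvvvvSvSvv => vvvvvvvSvv   [S → v]
vvvvvvvSvv => vvvvvvvvTvvv   [S → v T v]
vvvvvvvvTvvv => vvvvvvvvxvvv   [T → x]

S => vTv => vSSv => vvSv => vvvTvv => vvvSSvv => vvvvTvSvv => vvvvSSvSvv => vvvvvSvSvv => vvvvvvvSvv => vvvvvvvvTvvv => vvvvvvvvxvvv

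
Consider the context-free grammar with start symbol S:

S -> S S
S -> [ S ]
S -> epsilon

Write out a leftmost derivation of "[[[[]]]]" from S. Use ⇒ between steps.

S ⇒ SS ⇒ [S]S ⇒ [[S]]S ⇒ [[[S]]]S ⇒ [[[[S]]]]S ⇒ [[[[]]]]S ⇒ [[[[]]]]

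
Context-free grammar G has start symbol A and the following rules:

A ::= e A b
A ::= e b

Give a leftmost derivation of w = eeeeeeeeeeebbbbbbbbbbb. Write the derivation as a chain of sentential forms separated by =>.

A => eAb => eeAbb => eeeAbbb => eeeeAbbbb => eeeeeAbbbbb => eeeeeeAbbbbbb => eeeeeeeAbbbbbbb => eeeeeeeeAbbbbbbbb => eeeeeeeeeAbbbbbbbbb => eeeeeeeeeeAbbbbbbbbbb => eeeeeeeeeeebbbbbbbbbbb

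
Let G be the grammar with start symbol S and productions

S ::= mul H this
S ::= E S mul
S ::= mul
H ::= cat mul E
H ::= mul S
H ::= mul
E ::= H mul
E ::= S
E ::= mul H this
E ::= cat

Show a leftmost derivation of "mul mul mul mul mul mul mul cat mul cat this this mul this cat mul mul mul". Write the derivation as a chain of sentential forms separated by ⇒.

S ⇒ E S mul ⇒ mul H this S mul ⇒ mul mul S this S mul ⇒ mul mul E S mul this S mul ⇒ mul mul H mul S mul this S mul ⇒ mul mul mul mul S mul this S mul ⇒ mul mul mul mul mul H this mul this S mul ⇒ mul mul mul mul mul mul S this mul this S mul ⇒ mul mul mul mul mul mul mul H this this mul this S mul ⇒ mul mul mul mul mul mul mul cat mul E this this mul this S mul ⇒ mul mul mul mul mul mul mul cat mul cat this this mul this S mul ⇒ mul mul mul mul mul mul mul cat mul cat this this mul this E S mul mul ⇒ mul mul mul mul mul mul mul cat mul cat this this mul this cat S mul mul ⇒ mul mul mul mul mul mul mul cat mul cat this this mul this cat mul mul mul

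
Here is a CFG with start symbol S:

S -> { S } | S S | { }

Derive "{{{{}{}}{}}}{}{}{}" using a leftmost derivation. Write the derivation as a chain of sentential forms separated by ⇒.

S ⇒ SS ⇒ SSS ⇒ SSSS ⇒ {S}SSS ⇒ {{S}}SSS ⇒ {{SS}}SSS ⇒ {{{S}S}}SSS ⇒ {{{SS}S}}SSS ⇒ {{{{}S}S}}SSS ⇒ {{{{}{}}S}}SSS ⇒ {{{{}{}}{}}}SSS ⇒ {{{{}{}}{}}}{}SS ⇒ {{{{}{}}{}}}{}{}S ⇒ {{{{}{}}{}}}{}{}{}

S ⇒ SS   [S -> S S]
SS ⇒ SSS   [S -> S S]
SSS ⇒ SSSS   [S -> S S]
SSSS ⇒ {S}SSS   [S -> { S }]
{S}SSS ⇒ {{S}}SSS   [S -> { S }]
{{S}}SSS ⇒ {{SS}}SSS   [S -> S S]
{{SS}}SSS ⇒ {{{S}S}}SSS   [S -> { S }]
{{{S}S}}SSS ⇒ {{{SS}S}}SSS   [S -> S S]
{{{SS}S}}SSS ⇒ {{{{}S}S}}SSS   [S -> { }]
{{{{}S}S}}SSS ⇒ {{{{}{}}S}}SSS   [S -> { }]
{{{{}{}}S}}SSS ⇒ {{{{}{}}{}}}SSS   [S -> { }]
{{{{}{}}{}}}SSS ⇒ {{{{}{}}{}}}{}SS   [S -> { }]
{{{{}{}}{}}}{}SS ⇒ {{{{}{}}{}}}{}{}S   [S -> { }]
{{{{}{}}{}}}{}{}S ⇒ {{{{}{}}{}}}{}{}{}   [S -> { }]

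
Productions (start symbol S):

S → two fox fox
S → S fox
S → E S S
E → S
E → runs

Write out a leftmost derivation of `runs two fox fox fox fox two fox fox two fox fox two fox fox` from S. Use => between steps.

S => E S S => S S S => E S S S S => runs S S S S => runs S fox S S S => runs S fox fox S S S => runs two fox fox fox fox S S S => runs two fox fox fox fox two fox fox S S => runs two fox fox fox fox two fox fox two fox fox S => runs two fox fox fox fox two fox fox two fox fox two fox fox

S => E S S   [S → E S S]
E S S => S S S   [E → S]
S S S => E S S S S   [S → E S S]
E S S S S => runs S S S S   [E → runs]
runs S S S S => runs S fox S S S   [S → S fox]
runs S fox S S S => runs S fox fox S S S   [S → S fox]
runs S fox fox S S S => runs two fox fox fox fox S S S   [S → two fox fox]
runs two fox fox fox fox S S S => runs two fox fox fox fox two fox fox S S   [S → two fox fox]
runs two fox fox fox fox two fox fox S S => runs two fox fox fox fox two fox fox two fox fox S   [S → two fox fox]
runs two fox fox fox fox two fox fox two fox fox S => runs two fox fox fox fox two fox fox two fox fox two fox fox   [S → two fox fox]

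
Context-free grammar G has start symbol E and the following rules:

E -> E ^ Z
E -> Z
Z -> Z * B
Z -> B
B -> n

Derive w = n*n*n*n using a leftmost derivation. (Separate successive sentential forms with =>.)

E=>Z=>Z*B=>Z*B*B=>Z*B*B*B=>B*B*B*B=>n*B*B*B=>n*n*B*B=>n*n*n*B=>n*n*n*n

E => Z   [E -> Z]
Z => Z*B   [Z -> Z * B]
Z*B => Z*B*B   [Z -> Z * B]
Z*B*B => Z*B*B*B   [Z -> Z * B]
Z*B*B*B => B*B*B*B   [Z -> B]
B*B*B*B => n*B*B*B   [B -> n]
n*B*B*B => n*n*B*B   [B -> n]
n*n*B*B => n*n*n*B   [B -> n]
n*n*n*B => n*n*n*n   [B -> n]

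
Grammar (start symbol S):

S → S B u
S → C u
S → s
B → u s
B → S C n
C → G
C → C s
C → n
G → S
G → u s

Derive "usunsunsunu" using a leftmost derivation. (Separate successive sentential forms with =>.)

S => SBu => CuBu => GuBu => usuBu => usuSCnu => usuCuCnu => usuCsuCnu => usunsuCnu => usunsuGnu => usunsuSnu => usunsuCunu => usunsuCsunu => usunsunsunu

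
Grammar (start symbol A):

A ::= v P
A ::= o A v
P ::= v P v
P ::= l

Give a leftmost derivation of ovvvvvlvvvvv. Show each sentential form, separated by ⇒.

A ⇒ oAv   [A ::= o A v]
oAv ⇒ ovPv   [A ::= v P]
ovPv ⇒ ovvPvv   [P ::= v P v]
ovvPvv ⇒ ovvvPvvv   [P ::= v P v]
ovvvPvvv ⇒ ovvvvPvvvv   [P ::= v P v]
ovvvvPvvvv ⇒ ovvvvvPvvvvv   [P ::= v P v]
ovvvvvPvvvvv ⇒ ovvvvvlvvvvv   [P ::= l]

A ⇒ oAv ⇒ ovPv ⇒ ovvPvv ⇒ ovvvPvvv ⇒ ovvvvPvvvv ⇒ ovvvvvPvvvvv ⇒ ovvvvvlvvvvv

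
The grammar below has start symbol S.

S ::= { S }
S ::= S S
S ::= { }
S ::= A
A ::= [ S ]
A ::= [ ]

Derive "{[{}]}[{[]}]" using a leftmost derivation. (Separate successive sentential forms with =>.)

S => SS => {S}S => {A}S => {[S]}S => {[{}]}S => {[{}]}A => {[{}]}[S] => {[{}]}[{S}] => {[{}]}[{A}] => {[{}]}[{[]}]

S => SS   [S ::= S S]
SS => {S}S   [S ::= { S }]
{S}S => {A}S   [S ::= A]
{A}S => {[S]}S   [A ::= [ S ]]
{[S]}S => {[{}]}S   [S ::= { }]
{[{}]}S => {[{}]}A   [S ::= A]
{[{}]}A => {[{}]}[S]   [A ::= [ S ]]
{[{}]}[S] => {[{}]}[{S}]   [S ::= { S }]
{[{}]}[{S}] => {[{}]}[{A}]   [S ::= A]
{[{}]}[{A}] => {[{}]}[{[]}]   [A ::= [ ]]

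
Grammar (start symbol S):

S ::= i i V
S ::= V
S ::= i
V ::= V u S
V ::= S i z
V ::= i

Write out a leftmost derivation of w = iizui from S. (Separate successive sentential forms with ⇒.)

S ⇒ V   [S ::= V]
V ⇒ VuS   [V ::= V u S]
VuS ⇒ SizuS   [V ::= S i z]
SizuS ⇒ VizuS   [S ::= V]
VizuS ⇒ iizuS   [V ::= i]
iizuS ⇒ iizui   [S ::= i]

S⇒V⇒VuS⇒SizuS⇒VizuS⇒iizuS⇒iizui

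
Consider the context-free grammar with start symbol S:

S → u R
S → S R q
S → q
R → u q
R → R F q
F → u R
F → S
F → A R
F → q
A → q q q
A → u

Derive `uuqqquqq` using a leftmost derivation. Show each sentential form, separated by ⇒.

S ⇒ SRq ⇒ uRRq ⇒ uRFqRq ⇒ uuqFqRq ⇒ uuqqqRq ⇒ uuqqquqq

S ⇒ SRq   [S → S R q]
SRq ⇒ uRRq   [S → u R]
uRRq ⇒ uRFqRq   [R → R F q]
uRFqRq ⇒ uuqFqRq   [R → u q]
uuqFqRq ⇒ uuqqqRq   [F → q]
uuqqqRq ⇒ uuqqquqq   [R → u q]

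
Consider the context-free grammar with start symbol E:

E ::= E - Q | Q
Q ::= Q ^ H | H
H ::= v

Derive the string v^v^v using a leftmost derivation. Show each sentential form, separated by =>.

E => Q => Q^H => Q^H^H => H^H^H => v^H^H => v^v^H => v^v^v

E => Q   [E ::= Q]
Q => Q^H   [Q ::= Q ^ H]
Q^H => Q^H^H   [Q ::= Q ^ H]
Q^H^H => H^H^H   [Q ::= H]
H^H^H => v^H^H   [H ::= v]
v^H^H => v^v^H   [H ::= v]
v^v^H => v^v^v   [H ::= v]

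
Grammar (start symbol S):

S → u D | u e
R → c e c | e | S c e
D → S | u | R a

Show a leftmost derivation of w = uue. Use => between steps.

S => uD => uS => uue

S => uD   [S → u D]
uD => uS   [D → S]
uS => uue   [S → u e]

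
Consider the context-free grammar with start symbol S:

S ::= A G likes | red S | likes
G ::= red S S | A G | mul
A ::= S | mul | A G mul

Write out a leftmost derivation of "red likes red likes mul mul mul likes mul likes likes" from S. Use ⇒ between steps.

S ⇒ red S   [S ::= red S]
red S ⇒ red A G likes   [S ::= A G likes]
red A G likes ⇒ red S G likes   [A ::= S]
red S G likes ⇒ red likes G likes   [S ::= likes]
red likes G likes ⇒ red likes red S S likes   [G ::= red S S]
red likes red S S likes ⇒ red likes red likes S likes   [S ::= likes]
red likes red likes S likes ⇒ red likes red likes A G likes likes   [S ::= A G likes]
red likes red likes A G likes likes ⇒ red likes red likes S G likes likes   [A ::= S]
red likes red likes S G likes likes ⇒ red likes red likes A G likes G likes likes   [S ::= A G likes]
red likes red likes A G likes G likes likes ⇒ red likes red likes mul G likes G likes likes   [A ::= mul]
red likes red likes mul G likes G likes likes ⇒ red likes red likes mul A G likes G likes likes   [G ::= A G]
red likes red likes mul A G likes G likes likes ⇒ red likes red likes mul mul G likes G likes likes   [A ::= mul]
red likes red likes mul mul G likes G likes likes ⇒ red likes red likes mul mul mul likes G likes likes   [G ::= mul]
red likes red likes mul mul mul likes G likes likes ⇒ red likes red likes mul mul mul likes mul likes likes   [G ::= mul]

S ⇒ red S ⇒ red A G likes ⇒ red S G likes ⇒ red likes G likes ⇒ red likes red S S likes ⇒ red likes red likes S likes ⇒ red likes red likes A G likes likes ⇒ red likes red likes S G likes likes ⇒ red likes red likes A G likes G likes likes ⇒ red likes red likes mul G likes G likes likes ⇒ red likes red likes mul A G likes G likes likes ⇒ red likes red likes mul mul G likes G likes likes ⇒ red likes red likes mul mul mul likes G likes likes ⇒ red likes red likes mul mul mul likes mul likes likes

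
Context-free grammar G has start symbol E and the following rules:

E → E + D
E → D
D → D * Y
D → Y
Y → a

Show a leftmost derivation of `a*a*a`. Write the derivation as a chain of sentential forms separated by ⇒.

E ⇒ D   [E → D]
D ⇒ D*Y   [D → D * Y]
D*Y ⇒ D*Y*Y   [D → D * Y]
D*Y*Y ⇒ Y*Y*Y   [D → Y]
Y*Y*Y ⇒ a*Y*Y   [Y → a]
a*Y*Y ⇒ a*a*Y   [Y → a]
a*a*Y ⇒ a*a*a   [Y → a]

E⇒D⇒D*Y⇒D*Y*Y⇒Y*Y*Y⇒a*Y*Y⇒a*a*Y⇒a*a*a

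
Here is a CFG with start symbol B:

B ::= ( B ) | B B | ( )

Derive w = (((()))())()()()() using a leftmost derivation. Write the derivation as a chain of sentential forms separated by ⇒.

B ⇒ BB   [B ::= B B]
BB ⇒ BBB   [B ::= B B]
BBB ⇒ (B)BB   [B ::= ( B )]
(B)BB ⇒ (BB)BB   [B ::= B B]
(BB)BB ⇒ ((B)B)BB   [B ::= ( B )]
((B)B)BB ⇒ (((B))B)BB   [B ::= ( B )]
(((B))B)BB ⇒ (((()))B)BB   [B ::= ( )]
(((()))B)BB ⇒ (((()))())BB   [B ::= ( )]
(((()))())BB ⇒ (((()))())BBB   [B ::= B B]
(((()))())BBB ⇒ (((()))())()BB   [B ::= ( )]
(((()))())()BB ⇒ (((()))())()()B   [B ::= ( )]
(((()))())()()B ⇒ (((()))())()()BB   [B ::= B B]
(((()))())()()BB ⇒ (((()))())()()()B   [B ::= ( )]
(((()))())()()()B ⇒ (((()))())()()()()   [B ::= ( )]

B⇒BB⇒BBB⇒(B)BB⇒(BB)BB⇒((B)B)BB⇒(((B))B)BB⇒(((()))B)BB⇒(((()))())BB⇒(((()))())BBB⇒(((()))())()BB⇒(((()))())()()B⇒(((()))())()()BB⇒(((()))())()()()B⇒(((()))())()()()()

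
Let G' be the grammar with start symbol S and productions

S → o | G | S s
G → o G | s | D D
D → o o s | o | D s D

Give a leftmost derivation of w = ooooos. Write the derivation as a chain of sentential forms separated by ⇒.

S ⇒ G   [S → G]
G ⇒ oG   [G → o G]
oG ⇒ ooG   [G → o G]
ooG ⇒ ooDD   [G → D D]
ooDD ⇒ oooD   [D → o]
oooD ⇒ ooooos   [D → o o s]

S ⇒ G ⇒ oG ⇒ ooG ⇒ ooDD ⇒ oooD ⇒ ooooos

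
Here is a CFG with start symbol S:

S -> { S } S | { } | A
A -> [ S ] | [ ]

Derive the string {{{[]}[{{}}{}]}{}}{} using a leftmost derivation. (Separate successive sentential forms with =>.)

S => {S}S => {{S}S}S => {{{S}S}S}S => {{{A}S}S}S => {{{[]}S}S}S => {{{[]}A}S}S => {{{[]}[S]}S}S => {{{[]}[{S}S]}S}S => {{{[]}[{{}}S]}S}S => {{{[]}[{{}}{}]}S}S => {{{[]}[{{}}{}]}{}}S => {{{[]}[{{}}{}]}{}}{}

S => {S}S   [S -> { S } S]
{S}S => {{S}S}S   [S -> { S } S]
{{S}S}S => {{{S}S}S}S   [S -> { S } S]
{{{S}S}S}S => {{{A}S}S}S   [S -> A]
{{{A}S}S}S => {{{[]}S}S}S   [A -> [ ]]
{{{[]}S}S}S => {{{[]}A}S}S   [S -> A]
{{{[]}A}S}S => {{{[]}[S]}S}S   [A -> [ S ]]
{{{[]}[S]}S}S => {{{[]}[{S}S]}S}S   [S -> { S } S]
{{{[]}[{S}S]}S}S => {{{[]}[{{}}S]}S}S   [S -> { }]
{{{[]}[{{}}S]}S}S => {{{[]}[{{}}{}]}S}S   [S -> { }]
{{{[]}[{{}}{}]}S}S => {{{[]}[{{}}{}]}{}}S   [S -> { }]
{{{[]}[{{}}{}]}{}}S => {{{[]}[{{}}{}]}{}}{}   [S -> { }]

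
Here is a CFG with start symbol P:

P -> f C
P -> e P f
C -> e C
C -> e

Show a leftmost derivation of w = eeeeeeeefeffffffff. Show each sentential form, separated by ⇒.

P ⇒ ePf   [P -> e P f]
ePf ⇒ eePff   [P -> e P f]
eePff ⇒ eeePfff   [P -> e P f]
eeePfff ⇒ eeeePffff   [P -> e P f]
eeeePffff ⇒ eeeeePfffff   [P -> e P f]
eeeeePfffff ⇒ eeeeeePffffff   [P -> e P f]
eeeeeePffffff ⇒ eeeeeeePfffffff   [P -> e P f]
eeeeeeePfffffff ⇒ eeeeeeeePffffffff   [P -> e P f]
eeeeeeeePffffffff ⇒ eeeeeeeefCffffffff   [P -> f C]
eeeeeeeefCffffffff ⇒ eeeeeeeefeffffffff   [C -> e]

P ⇒ ePf ⇒ eePff ⇒ eeePfff ⇒ eeeePffff ⇒ eeeeePfffff ⇒ eeeeeePffffff ⇒ eeeeeeePfffffff ⇒ eeeeeeeePffffffff ⇒ eeeeeeeefCffffffff ⇒ eeeeeeeefeffffffff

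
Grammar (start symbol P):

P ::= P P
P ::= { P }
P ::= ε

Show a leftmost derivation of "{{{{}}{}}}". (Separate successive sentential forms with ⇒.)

P ⇒ {P} ⇒ {{P}} ⇒ {{PP}} ⇒ {{{P}P}} ⇒ {{{PP}P}} ⇒ {{{{P}P}P}} ⇒ {{{{}P}P}} ⇒ {{{{}}P}} ⇒ {{{{}}{P}}} ⇒ {{{{}}{}}}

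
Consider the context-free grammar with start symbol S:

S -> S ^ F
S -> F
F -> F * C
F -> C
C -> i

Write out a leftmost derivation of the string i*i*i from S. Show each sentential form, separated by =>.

S => F   [S -> F]
F => F*C   [F -> F * C]
F*C => F*C*C   [F -> F * C]
F*C*C => C*C*C   [F -> C]
C*C*C => i*C*C   [C -> i]
i*C*C => i*i*C   [C -> i]
i*i*C => i*i*i   [C -> i]

S=>F=>F*C=>F*C*C=>C*C*C=>i*C*C=>i*i*C=>i*i*i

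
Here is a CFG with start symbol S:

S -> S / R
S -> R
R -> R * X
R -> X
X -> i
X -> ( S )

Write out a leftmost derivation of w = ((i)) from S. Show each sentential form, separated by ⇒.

S ⇒ R ⇒ X ⇒ (S) ⇒ (R) ⇒ (X) ⇒ ((S)) ⇒ ((R)) ⇒ ((X)) ⇒ ((i))

S ⇒ R   [S -> R]
R ⇒ X   [R -> X]
X ⇒ (S)   [X -> ( S )]
(S) ⇒ (R)   [S -> R]
(R) ⇒ (X)   [R -> X]
(X) ⇒ ((S))   [X -> ( S )]
((S)) ⇒ ((R))   [S -> R]
((R)) ⇒ ((X))   [R -> X]
((X)) ⇒ ((i))   [X -> i]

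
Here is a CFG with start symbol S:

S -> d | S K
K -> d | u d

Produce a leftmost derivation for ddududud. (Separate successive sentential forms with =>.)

S => SK => SKK => SKKK => SKKKK => dKKKK => ddKKK => ddudKK => ddududK => ddududud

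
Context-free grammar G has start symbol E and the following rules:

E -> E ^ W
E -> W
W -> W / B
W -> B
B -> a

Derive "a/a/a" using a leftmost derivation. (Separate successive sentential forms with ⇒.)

E ⇒ W   [E -> W]
W ⇒ W/B   [W -> W / B]
W/B ⇒ W/B/B   [W -> W / B]
W/B/B ⇒ B/B/B   [W -> B]
B/B/B ⇒ a/B/B   [B -> a]
a/B/B ⇒ a/a/B   [B -> a]
a/a/B ⇒ a/a/a   [B -> a]

E⇒W⇒W/B⇒W/B/B⇒B/B/B⇒a/B/B⇒a/a/B⇒a/a/a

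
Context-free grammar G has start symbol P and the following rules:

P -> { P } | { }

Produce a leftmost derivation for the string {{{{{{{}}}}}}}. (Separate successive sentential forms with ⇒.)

P ⇒ {P}   [P -> { P }]
{P} ⇒ {{P}}   [P -> { P }]
{{P}} ⇒ {{{P}}}   [P -> { P }]
{{{P}}} ⇒ {{{{P}}}}   [P -> { P }]
{{{{P}}}} ⇒ {{{{{P}}}}}   [P -> { P }]
{{{{{P}}}}} ⇒ {{{{{{P}}}}}}   [P -> { P }]
{{{{{{P}}}}}} ⇒ {{{{{{{}}}}}}}   [P -> { }]

P⇒{P}⇒{{P}}⇒{{{P}}}⇒{{{{P}}}}⇒{{{{{P}}}}}⇒{{{{{{P}}}}}}⇒{{{{{{{}}}}}}}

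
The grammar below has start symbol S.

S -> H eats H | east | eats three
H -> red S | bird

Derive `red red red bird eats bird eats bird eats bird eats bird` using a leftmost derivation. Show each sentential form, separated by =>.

S => H eats H   [S -> H eats H]
H eats H => red S eats H   [H -> red S]
red S eats H => red H eats H eats H   [S -> H eats H]
red H eats H eats H => red red S eats H eats H   [H -> red S]
red red S eats H eats H => red red H eats H eats H eats H   [S -> H eats H]
red red H eats H eats H eats H => red red red S eats H eats H eats H   [H -> red S]
red red red S eats H eats H eats H => red red red H eats H eats H eats H eats H   [S -> H eats H]
red red red H eats H eats H eats H eats H => red red red bird eats H eats H eats H eats H   [H -> bird]
red red red bird eats H eats H eats H eats H => red red red bird eats bird eats H eats H eats H   [H -> bird]
red red red bird eats bird eats H eats H eats H => red red red bird eats bird eats bird eats H eats H   [H -> bird]
red red red bird eats bird eats bird eats H eats H => red red red bird eats bird eats bird eats bird eats H   [H -> bird]
red red red bird eats bird eats bird eats bird eats H => red red red bird eats bird eats bird eats bird eats bird   [H -> bird]

S => H eats H => red S eats H => red H eats H eats H => red red S eats H eats H => red red H eats H eats H eats H => red red red S eats H eats H eats H => red red red H eats H eats H eats H eats H => red red red bird eats H eats H eats H eats H => red red red bird eats bird eats H eats H eats H => red red red bird eats bird eats bird eats H eats H => red red red bird eats bird eats bird eats bird eats H => red red red bird eats bird eats bird eats bird eats bird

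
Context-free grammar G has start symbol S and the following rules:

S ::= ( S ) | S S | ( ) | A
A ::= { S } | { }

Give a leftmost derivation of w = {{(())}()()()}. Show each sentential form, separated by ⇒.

S⇒A⇒{S}⇒{SS}⇒{SSS}⇒{ASS}⇒{{S}SS}⇒{{(S)}SS}⇒{{(())}SS}⇒{{(())}SSS}⇒{{(())}()SS}⇒{{(())}()()S}⇒{{(())}()()()}

S ⇒ A   [S ::= A]
A ⇒ {S}   [A ::= { S }]
{S} ⇒ {SS}   [S ::= S S]
{SS} ⇒ {SSS}   [S ::= S S]
{SSS} ⇒ {ASS}   [S ::= A]
{ASS} ⇒ {{S}SS}   [A ::= { S }]
{{S}SS} ⇒ {{(S)}SS}   [S ::= ( S )]
{{(S)}SS} ⇒ {{(())}SS}   [S ::= ( )]
{{(())}SS} ⇒ {{(())}SSS}   [S ::= S S]
{{(())}SSS} ⇒ {{(())}()SS}   [S ::= ( )]
{{(())}()SS} ⇒ {{(())}()()S}   [S ::= ( )]
{{(())}()()S} ⇒ {{(())}()()()}   [S ::= ( )]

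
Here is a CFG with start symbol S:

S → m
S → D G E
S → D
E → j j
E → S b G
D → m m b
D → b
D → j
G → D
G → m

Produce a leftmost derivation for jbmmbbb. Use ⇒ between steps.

S ⇒ DGE ⇒ jGE ⇒ jDE ⇒ jbE ⇒ jbSbG ⇒ jbDbG ⇒ jbmmbbG ⇒ jbmmbbD ⇒ jbmmbbb

S ⇒ DGE   [S → D G E]
DGE ⇒ jGE   [D → j]
jGE ⇒ jDE   [G → D]
jDE ⇒ jbE   [D → b]
jbE ⇒ jbSbG   [E → S b G]
jbSbG ⇒ jbDbG   [S → D]
jbDbG ⇒ jbmmbbG   [D → m m b]
jbmmbbG ⇒ jbmmbbD   [G → D]
jbmmbbD ⇒ jbmmbbb   [D → b]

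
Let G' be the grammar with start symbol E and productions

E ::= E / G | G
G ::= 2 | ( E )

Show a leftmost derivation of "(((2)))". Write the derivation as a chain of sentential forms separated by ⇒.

E⇒G⇒(E)⇒(G)⇒((E))⇒((G))⇒(((E)))⇒(((G)))⇒(((2)))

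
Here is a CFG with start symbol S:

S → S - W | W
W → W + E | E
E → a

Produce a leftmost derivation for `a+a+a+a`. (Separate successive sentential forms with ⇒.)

S ⇒ W ⇒ W+E ⇒ W+E+E ⇒ W+E+E+E ⇒ E+E+E+E ⇒ a+E+E+E ⇒ a+a+E+E ⇒ a+a+a+E ⇒ a+a+a+a

S ⇒ W   [S → W]
W ⇒ W+E   [W → W + E]
W+E ⇒ W+E+E   [W → W + E]
W+E+E ⇒ W+E+E+E   [W → W + E]
W+E+E+E ⇒ E+E+E+E   [W → E]
E+E+E+E ⇒ a+E+E+E   [E → a]
a+E+E+E ⇒ a+a+E+E   [E → a]
a+a+E+E ⇒ a+a+a+E   [E → a]
a+a+a+E ⇒ a+a+a+a   [E → a]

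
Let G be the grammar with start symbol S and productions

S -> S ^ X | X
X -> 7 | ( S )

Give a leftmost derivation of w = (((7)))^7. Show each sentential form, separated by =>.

S=>S^X=>X^X=>(S)^X=>(X)^X=>((S))^X=>((X))^X=>(((S)))^X=>(((X)))^X=>(((7)))^X=>(((7)))^7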